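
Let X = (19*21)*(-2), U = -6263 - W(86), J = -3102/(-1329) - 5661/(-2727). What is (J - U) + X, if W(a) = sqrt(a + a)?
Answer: 734153434/134229 + 2*sqrt(43) ≈ 5482.5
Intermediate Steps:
J = 591949/134229 (J = -3102*(-1/1329) - 5661*(-1/2727) = 1034/443 + 629/303 = 591949/134229 ≈ 4.4100)
W(a) = sqrt(2)*sqrt(a) (W(a) = sqrt(2*a) = sqrt(2)*sqrt(a))
U = -6263 - 2*sqrt(43) (U = -6263 - sqrt(2)*sqrt(86) = -6263 - 2*sqrt(43) ≈ -6276.1)
X = -798 (X = 399*(-2) = -798)
(J - U) + X = (591949/134229 - (-6263 - 2*sqrt(43))) - 798 = (591949/134229 + (6263 + 2*sqrt(43))) - 798 = (841268176/134229 + 2*sqrt(43)) - 798 = 734153434/134229 + 2*sqrt(43)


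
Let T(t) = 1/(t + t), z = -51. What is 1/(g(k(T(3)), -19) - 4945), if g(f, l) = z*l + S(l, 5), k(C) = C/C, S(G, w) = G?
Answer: -1/3995 ≈ -0.00025031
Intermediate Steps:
T(t) = 1/(2*t)
k(C) = 1
g(f, l) = -50*l (g(f, l) = -51*l + l = -50*l)
1/(g(k(T(3)), -19) - 4945) = 1/(-50*(-19) - 4945) = 1/(950 - 4945) = 1/(-3995) = -1/3995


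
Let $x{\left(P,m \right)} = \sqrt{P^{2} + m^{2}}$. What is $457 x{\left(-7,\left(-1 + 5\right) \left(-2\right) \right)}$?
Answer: $457 \sqrt{113} \approx 4858.0$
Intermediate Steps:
$457 x{\left(-7,\left(-1 + 5\right) \left(-2\right) \right)} = 457 \sqrt{\left(-7\right)^{2} + \left(\left(-1 + 5\right) \left(-2\right)\right)^{2}} = 457 \sqrt{49 + \left(4 \left(-2\right)\right)^{2}} = 457 \sqrt{49 + \left(-8\right)^{2}} = 457 \sqrt{49 + 64} = 457 \sqrt{113}$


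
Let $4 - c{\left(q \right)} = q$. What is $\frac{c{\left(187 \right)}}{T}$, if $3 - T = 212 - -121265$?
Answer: $\frac{183}{121474} \approx 0.0015065$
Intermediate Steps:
$c{\left(q \right)} = 4 - q$
$T = -121474$ ($T = 3 - \left(212 - -121265\right) = 3 - \left(212 + 121265\right) = 3 - 121477 = -121474$)
$\frac{c{\left(187 \right)}}{T} = \frac{4 - 187}{-121474} = \left(4 - 187\right) \left(- \frac{1}{121474}\right) = \left(-183\right) \left(- \frac{1}{121474}\right) = \frac{183}{121474}$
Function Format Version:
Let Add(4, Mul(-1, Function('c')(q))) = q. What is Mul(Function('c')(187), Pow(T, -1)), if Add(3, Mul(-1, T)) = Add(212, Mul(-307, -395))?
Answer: Rational(183, 121474) ≈ 0.0015065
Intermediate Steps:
Function('c')(q) = Add(4, Mul(-1, q))
T = -121474 (T = Add(3, Mul(-1, Add(212, Mul(-307, -395)))) = Add(3, Mul(-1, Add(212, 121265))) = Add(3, Mul(-1, 121477)) = Add(3, -121477) = -121474)
Mul(Function('c')(187), Pow(T, -1)) = Mul(Add(4, Mul(-1, 187)), Pow(-121474, -1)) = Mul(Add(4, -187), Rational(-1, 121474)) = Mul(-183, Rational(-1, 121474)) = Rational(183, 121474)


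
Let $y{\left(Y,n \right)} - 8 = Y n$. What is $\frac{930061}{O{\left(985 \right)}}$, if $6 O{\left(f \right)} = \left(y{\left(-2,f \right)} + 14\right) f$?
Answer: $- \frac{2790183}{959390} \approx -2.9083$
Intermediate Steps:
$y{\left(Y,n \right)} = 8 + Y n$
$O{\left(f \right)} = \frac{f \left(22 - 2 f\right)}{6}$ ($O{\left(f \right)} = \frac{\left(\left(8 - 2 f\right) + 14\right) f}{6} = \frac{\left(22 - 2 f\right) f}{6} = \frac{f \left(22 - 2 f\right)}{6}$)
$\frac{930061}{O{\left(985 \right)}} = \frac{930061}{\frac{1}{3} \cdot 985 \left(11 - 985\right)} = \frac{930061}{\frac{1}{3} \cdot 985 \left(-974\right)} = \frac{930061}{- \frac{959390}{3}} = 930061 \left(- \frac{3}{959390}\right) = - \frac{2790183}{959390}$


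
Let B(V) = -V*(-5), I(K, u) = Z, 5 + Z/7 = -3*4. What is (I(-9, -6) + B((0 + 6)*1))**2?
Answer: 7921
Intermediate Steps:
Z = -119 (Z = -35 + 7*(-3*4) = -35 + 7*(-12) = -35 - 84 = -119)
I(K, u) = -119
B(V) = 5*V
(I(-9, -6) + B((0 + 6)*1))**2 = (-119 + 5*((0 + 6)*1))**2 = (-119 + 5*(6*1))**2 = (-119 + 5*6)**2 = (-119 + 30)**2 = (-89)**2 = 7921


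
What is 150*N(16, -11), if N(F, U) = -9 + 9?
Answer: 0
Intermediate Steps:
N(F, U) = 0
150*N(16, -11) = 150*0 = 0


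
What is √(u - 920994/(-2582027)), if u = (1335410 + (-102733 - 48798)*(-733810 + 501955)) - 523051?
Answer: √234233795473710724760194/2582027 ≈ 1.8744e+5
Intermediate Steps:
u = 35134032364 (u = (1335410 - 151531*(-231855)) - 523051 = (1335410 + 35133220005) - 523051 = 35134555415 - 523051 = 35134032364)
√(u - 920994/(-2582027)) = √(35134032364 - 920994/(-2582027)) = √(35134032364 - 920994*(-1/2582027)) = √(35134032364 + 920994/2582027) = √(90717020183642822/2582027) = √234233795473710724760194/2582027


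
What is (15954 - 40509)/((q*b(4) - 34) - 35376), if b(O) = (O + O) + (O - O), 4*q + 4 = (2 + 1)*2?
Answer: 8185/11802 ≈ 0.69353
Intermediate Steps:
q = 1/2 (q = -1 + ((2 + 1)*2)/4 = -1 + (3*2)/4 = -1 + (1/4)*6 = -1 + 3/2 = 1/2 ≈ 0.50000)
b(O) = 2*O (b(O) = 2*O + 0 = 2*O)
(15954 - 40509)/((q*b(4) - 34) - 35376) = (15954 - 40509)/(((2*4)/2 - 34) - 35376) = -24555/(((1/2)*8 - 34) - 35376) = -24555/((4 - 34) - 35376) = -24555/(-30 - 35376) = -24555/(-35406) = -24555*(-1/35406) = 8185/11802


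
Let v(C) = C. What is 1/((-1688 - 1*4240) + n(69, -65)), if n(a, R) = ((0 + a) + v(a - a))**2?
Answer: -1/1167 ≈ -0.00085690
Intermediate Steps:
n(a, R) = a**2 (n(a, R) = ((0 + a) + (a - a))**2 = (a + 0)**2 = a**2)
1/((-1688 - 1*4240) + n(69, -65)) = 1/((-1688 - 1*4240) + 69**2) = 1/((-1688 - 4240) + 4761) = 1/(-5928 + 4761) = 1/(-1167) = -1/1167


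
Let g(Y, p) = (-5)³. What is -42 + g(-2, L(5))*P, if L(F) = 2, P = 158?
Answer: -19792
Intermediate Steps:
g(Y, p) = -125
-42 + g(-2, L(5))*P = -42 - 125*158 = -42 - 19750 = -19792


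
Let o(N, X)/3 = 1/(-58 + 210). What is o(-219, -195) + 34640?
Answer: 5265283/152 ≈ 34640.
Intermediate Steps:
o(N, X) = 3/152 (o(N, X) = 3/(-58 + 210) = 3/152)
o(-219, -195) + 34640 = 3/152 + 34640 = 5265283/152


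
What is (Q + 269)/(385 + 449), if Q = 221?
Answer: 245/417 ≈ 0.58753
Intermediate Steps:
(Q + 269)/(385 + 449) = (221 + 269)/(385 + 449) = 490/834 = 490*(1/834) = 245/417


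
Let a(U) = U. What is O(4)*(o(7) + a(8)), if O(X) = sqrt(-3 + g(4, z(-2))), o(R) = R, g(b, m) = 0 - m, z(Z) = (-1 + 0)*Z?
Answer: 15*I*sqrt(5) ≈ 33.541*I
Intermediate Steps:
z(Z) = -Z
g(b, m) = -m
O(X) = I*sqrt(5) (O(X) = sqrt(-3 - (-1)*(-2)) = sqrt(-3 - 1*2) = sqrt(-3 - 2) = sqrt(-5) = I*sqrt(5))
O(4)*(o(7) + a(8)) = (I*sqrt(5))*(7 + 8) = (I*sqrt(5))*15 = 15*I*sqrt(5)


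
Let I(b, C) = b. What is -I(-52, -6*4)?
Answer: 52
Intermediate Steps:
-I(-52, -6*4) = -1*(-52) = 52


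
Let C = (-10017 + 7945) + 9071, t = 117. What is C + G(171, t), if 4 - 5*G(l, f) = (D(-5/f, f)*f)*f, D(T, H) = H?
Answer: -1566614/5 ≈ -3.1332e+5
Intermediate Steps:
C = 6999 (C = -2072 + 9071 = 6999)
G(l, f) = ⅘ - f³/5 (G(l, f) = ⅘ - f*f*f/5 = ⅘ - f²*f/5 = ⅘ - f³/5)
C + G(171, t) = 6999 + (⅘ - ⅕*117³) = 6999 + (⅘ - ⅕*1601613) = 6999 + (⅘ - 1601613/5) = 6999 - 1601609/5 = -1566614/5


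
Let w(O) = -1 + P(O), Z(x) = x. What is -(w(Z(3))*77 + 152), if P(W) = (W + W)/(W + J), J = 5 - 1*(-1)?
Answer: -379/3 ≈ -126.33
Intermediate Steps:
J = 6 (J = 5 + 1 = 6)
P(W) = 2*W/(6 + W) (P(W) = (W + W)/(W + 6) = (2*W)/(6 + W) = 2*W/(6 + W))
w(O) = -1 + 2*O/(6 + O)
-(w(Z(3))*77 + 152) = -(((-6 + 3)/(6 + 3))*77 + 152) = -((-3/9)*77 + 152) = -(((⅑)*(-3))*77 + 152) = -(-⅓*77 + 152) = -(-77/3 + 152) = -1*379/3 = -379/3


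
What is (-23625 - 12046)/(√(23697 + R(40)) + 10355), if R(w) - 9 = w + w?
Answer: -369373205/107202239 + 35671*√23786/107202239 ≈ -3.3943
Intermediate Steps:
R(w) = 9 + 2*w (R(w) = 9 + (w + w) = 9 + 2*w)
(-23625 - 12046)/(√(23697 + R(40)) + 10355) = (-23625 - 12046)/(√(23697 + (9 + 2*40)) + 10355) = -35671/(√(23697 + (9 + 80)) + 10355) = -35671/(√(23697 + 89) + 10355) = -35671/(√23786 + 10355) = -35671/(10355 + √23786)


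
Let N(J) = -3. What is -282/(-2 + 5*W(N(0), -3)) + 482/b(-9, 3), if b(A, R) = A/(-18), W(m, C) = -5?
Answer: 8770/9 ≈ 974.44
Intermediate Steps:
b(A, R) = -A/18 (b(A, R) = A*(-1/18) = -A/18)
-282/(-2 + 5*W(N(0), -3)) + 482/b(-9, 3) = -282/(-2 + 5*(-5)) + 482/((-1/18*(-9))) = -282/(-2 - 25) + 482/(½) = -282/(-27) + 482*2 = -282*(-1/27) + 964 = 94/9 + 964 = 8770/9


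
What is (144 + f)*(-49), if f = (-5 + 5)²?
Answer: -7056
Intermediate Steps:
f = 0 (f = 0² = 0)
(144 + f)*(-49) = (144 + 0)*(-49) = 144*(-49) = -7056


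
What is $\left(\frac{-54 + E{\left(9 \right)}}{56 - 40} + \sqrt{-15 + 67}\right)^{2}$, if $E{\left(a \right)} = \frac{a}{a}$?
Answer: $\frac{16121}{256} - \frac{53 \sqrt{13}}{4} \approx 15.199$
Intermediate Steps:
$E{\left(a \right)} = 1$
$\left(\frac{-54 + E{\left(9 \right)}}{56 - 40} + \sqrt{-15 + 67}\right)^{2} = \left(\frac{-54 + 1}{56 - 40} + \sqrt{-15 + 67}\right)^{2} = \left(- \frac{53}{16} + \sqrt{52}\right)^{2} = \left(\left(-53\right) \frac{1}{16} + 2 \sqrt{13}\right)^{2} = \left(- \frac{53}{16} + 2 \sqrt{13}\right)^{2}$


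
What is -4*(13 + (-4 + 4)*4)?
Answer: -52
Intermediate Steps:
-4*(13 + (-4 + 4)*4) = -4*(13 + 0*4) = -4*(13 + 0) = -4*13 = -52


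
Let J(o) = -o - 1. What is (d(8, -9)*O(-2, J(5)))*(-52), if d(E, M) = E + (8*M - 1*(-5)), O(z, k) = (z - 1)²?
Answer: 27612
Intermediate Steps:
J(o) = -1 - o
O(z, k) = (-1 + z)²
d(E, M) = 5 + E + 8*M (d(E, M) = E + (8*M + 5) = E + (5 + 8*M) = 5 + E + 8*M)
(d(8, -9)*O(-2, J(5)))*(-52) = ((5 + 8 + 8*(-9))*(-1 - 2)²)*(-52) = ((5 + 8 - 72)*(-3)²)*(-52) = -59*9*(-52) = -531*(-52) = 27612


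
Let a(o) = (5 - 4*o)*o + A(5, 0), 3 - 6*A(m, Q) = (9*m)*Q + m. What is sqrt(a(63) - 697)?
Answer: 5*I*sqrt(5853)/3 ≈ 127.51*I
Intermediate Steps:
A(m, Q) = 1/2 - m/6 - 3*Q*m/2 (A(m, Q) = 1/2 - ((9*m)*Q + m)/6 = 1/2 - (9*Q*m + m)/6 = 1/2 - (m + 9*Q*m)/6 = 1/2 + (-m/6 - 3*Q*m/2) = 1/2 - m/6 - 3*Q*m/2)
a(o) = -1/3 + o*(5 - 4*o) (a(o) = (5 - 4*o)*o + (1/2 - 1/6*5 - 3/2*0*5) = o*(5 - 4*o) + (1/2 - 5/6 + 0) = o*(5 - 4*o) - 1/3 = -1/3 + o*(5 - 4*o))
sqrt(a(63) - 697) = sqrt((-1/3 - 4*63**2 + 5*63) - 697) = sqrt((-1/3 - 4*3969 + 315) - 697) = sqrt((-1/3 - 15876 + 315) - 697) = sqrt(-46684/3 - 697) = sqrt(-48775/3) = 5*I*sqrt(5853)/3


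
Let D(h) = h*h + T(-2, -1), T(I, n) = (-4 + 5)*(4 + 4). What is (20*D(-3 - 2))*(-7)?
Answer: -4620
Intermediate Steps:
T(I, n) = 8 (T(I, n) = 1*8 = 8)
D(h) = 8 + h**2 (D(h) = h*h + 8 = h**2 + 8 = 8 + h**2)
(20*D(-3 - 2))*(-7) = (20*(8 + (-3 - 2)**2))*(-7) = (20*(8 + (-5)**2))*(-7) = (20*(8 + 25))*(-7) = (20*33)*(-7) = 660*(-7) = -4620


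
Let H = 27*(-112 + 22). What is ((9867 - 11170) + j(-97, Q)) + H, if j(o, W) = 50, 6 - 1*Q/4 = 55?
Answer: -3683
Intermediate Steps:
Q = -196 (Q = 24 - 4*55 = 24 - 220 = -196)
H = -2430 (H = 27*(-90) = -2430)
((9867 - 11170) + j(-97, Q)) + H = ((9867 - 11170) + 50) - 2430 = (-1303 + 50) - 2430 = -1253 - 2430 = -3683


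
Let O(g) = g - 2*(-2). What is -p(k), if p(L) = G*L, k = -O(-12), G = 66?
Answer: -528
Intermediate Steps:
O(g) = 4 + g (O(g) = g + 4 = 4 + g)
k = 8 (k = -(4 - 12) = -1*(-8) = 8)
p(L) = 66*L
-p(k) = -66*8 = -1*528 = -528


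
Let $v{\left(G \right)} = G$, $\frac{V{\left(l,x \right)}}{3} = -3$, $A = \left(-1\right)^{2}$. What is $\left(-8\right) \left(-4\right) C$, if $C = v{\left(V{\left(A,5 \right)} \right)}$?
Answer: $-288$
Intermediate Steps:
$A = 1$
$V{\left(l,x \right)} = -9$ ($V{\left(l,x \right)} = 3 \left(-3\right) = -9$)
$C = -9$
$\left(-8\right) \left(-4\right) C = \left(-8\right) \left(-4\right) \left(-9\right) = 32 \left(-9\right) = -288$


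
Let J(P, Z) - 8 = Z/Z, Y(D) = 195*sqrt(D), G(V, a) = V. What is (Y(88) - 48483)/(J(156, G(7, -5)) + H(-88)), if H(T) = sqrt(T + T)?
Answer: -436347/257 + 3510*sqrt(22)/257 - 17160*I*sqrt(2)/257 + 193932*I*sqrt(11)/257 ≈ -1633.8 + 2408.3*I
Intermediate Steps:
H(T) = sqrt(2)*sqrt(T) (H(T) = sqrt(2*T) = sqrt(2)*sqrt(T))
J(P, Z) = 9 (J(P, Z) = 8 + Z/Z = 8 + 1 = 9)
(Y(88) - 48483)/(J(156, G(7, -5)) + H(-88)) = (195*sqrt(88) - 48483)/(9 + sqrt(2)*sqrt(-88)) = (195*(2*sqrt(22)) - 48483)/(9 + sqrt(2)*(2*I*sqrt(22))) = (390*sqrt(22) - 48483)/(9 + 4*I*sqrt(11)) = (-48483 + 390*sqrt(22))/(9 + 4*I*sqrt(11))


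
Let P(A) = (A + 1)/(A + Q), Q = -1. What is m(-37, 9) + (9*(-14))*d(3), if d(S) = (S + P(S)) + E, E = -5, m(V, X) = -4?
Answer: -4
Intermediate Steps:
P(A) = (1 + A)/(-1 + A) (P(A) = (A + 1)/(A - 1) = (1 + A)/(-1 + A))
d(S) = -5 + S + (1 + S)/(-1 + S) (d(S) = (S + (1 + S)/(-1 + S)) - 5 = -5 + S + (1 + S)/(-1 + S))
m(-37, 9) + (9*(-14))*d(3) = -4 + (9*(-14))*((6 + 3² - 5*3)/(-1 + 3)) = -4 - 126*(6 + 9 - 15)/2 = -4 - 63*0 = -4 - 126*0 = -4 + 0 = -4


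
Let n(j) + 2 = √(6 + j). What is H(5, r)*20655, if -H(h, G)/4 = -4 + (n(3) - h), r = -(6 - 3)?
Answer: 660960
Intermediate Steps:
r = -3 (r = -1*3 = -3)
n(j) = -2 + √(6 + j)
H(h, G) = 12 + 4*h (H(h, G) = -4*(-4 + ((-2 + √(6 + 3)) - h)) = -4*(-4 + ((-2 + √9) - h)) = -4*(-4 + ((-2 + 3) - h)) = -4*(-4 + (1 - h)) = -4*(-3 - h) = 12 + 4*h)
H(5, r)*20655 = (12 + 4*5)*20655 = (12 + 20)*20655 = 32*20655 = 660960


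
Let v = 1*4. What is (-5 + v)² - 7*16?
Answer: -111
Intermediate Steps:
v = 4
(-5 + v)² - 7*16 = (-5 + 4)² - 7*16 = (-1)² - 112 = 1 - 112 = -111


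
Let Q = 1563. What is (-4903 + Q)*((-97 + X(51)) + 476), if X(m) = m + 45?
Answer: -1586500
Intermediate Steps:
X(m) = 45 + m
(-4903 + Q)*((-97 + X(51)) + 476) = (-4903 + 1563)*((-97 + (45 + 51)) + 476) = -3340*((-97 + 96) + 476) = -3340*(-1 + 476) = -3340*475 = -1586500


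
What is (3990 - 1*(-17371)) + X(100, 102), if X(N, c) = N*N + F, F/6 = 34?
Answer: 31565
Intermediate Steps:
F = 204 (F = 6*34 = 204)
X(N, c) = 204 + N² (X(N, c) = N*N + 204 = N² + 204 = 204 + N²)
(3990 - 1*(-17371)) + X(100, 102) = (3990 - 1*(-17371)) + (204 + 100²) = (3990 + 17371) + (204 + 10000) = 21361 + 10204 = 31565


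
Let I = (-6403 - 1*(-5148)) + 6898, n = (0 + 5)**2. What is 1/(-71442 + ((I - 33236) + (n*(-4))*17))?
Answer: -1/100735 ≈ -9.9270e-6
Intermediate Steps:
n = 25 (n = 5**2 = 25)
I = 5643 (I = (-6403 + 5148) + 6898 = -1255 + 6898 = 5643)
1/(-71442 + ((I - 33236) + (n*(-4))*17)) = 1/(-71442 + ((5643 - 33236) + (25*(-4))*17)) = 1/(-71442 + (-27593 - 100*17)) = 1/(-71442 + (-27593 - 1700)) = 1/(-71442 - 29293) = 1/(-100735) = -1/100735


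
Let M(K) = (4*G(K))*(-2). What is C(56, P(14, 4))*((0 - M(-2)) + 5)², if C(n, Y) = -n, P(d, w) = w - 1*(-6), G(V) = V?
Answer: -6776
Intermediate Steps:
P(d, w) = 6 + w (P(d, w) = w + 6 = 6 + w)
M(K) = -8*K (M(K) = (4*K)*(-2) = -8*K)
C(56, P(14, 4))*((0 - M(-2)) + 5)² = (-1*56)*((0 - (-8)*(-2)) + 5)² = -56*((0 - 1*16) + 5)² = -56*((0 - 16) + 5)² = -56*(-16 + 5)² = -56*(-11)² = -56*121 = -6776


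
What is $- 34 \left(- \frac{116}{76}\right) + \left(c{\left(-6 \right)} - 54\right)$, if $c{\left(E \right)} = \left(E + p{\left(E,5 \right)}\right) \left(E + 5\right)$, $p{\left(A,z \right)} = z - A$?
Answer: $- \frac{135}{19} \approx -7.1053$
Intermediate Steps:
$c{\left(E \right)} = 25 + 5 E$ ($c{\left(E \right)} = \left(E - \left(-5 + E\right)\right) \left(E + 5\right) = 5 \left(5 + E\right) = 25 + 5 E$)
$- 34 \left(- \frac{116}{76}\right) + \left(c{\left(-6 \right)} - 54\right) = - 34 \left(- \frac{116}{76}\right) + \left(\left(25 + 5 \left(-6\right)\right) - 54\right) = - 34 \left(\left(-116\right) \frac{1}{76}\right) + \left(\left(25 - 30\right) - 54\right) = \left(-34\right) \left(- \frac{29}{19}\right) - 59 = \frac{986}{19} - 59 = - \frac{135}{19}$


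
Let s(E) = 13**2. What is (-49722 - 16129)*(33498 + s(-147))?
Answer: -2217005617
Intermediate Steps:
s(E) = 169
(-49722 - 16129)*(33498 + s(-147)) = (-49722 - 16129)*(33498 + 169) = -65851*33667 = -2217005617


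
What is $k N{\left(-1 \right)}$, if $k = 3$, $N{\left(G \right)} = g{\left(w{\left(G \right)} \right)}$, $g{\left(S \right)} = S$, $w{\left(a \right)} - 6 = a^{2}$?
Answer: $21$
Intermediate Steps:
$w{\left(a \right)} = 6 + a^{2}$
$N{\left(G \right)} = 6 + G^{2}$
$k N{\left(-1 \right)} = 3 \left(6 + \left(-1\right)^{2}\right) = 3 \left(6 + 1\right) = 3 \cdot 7 = 21$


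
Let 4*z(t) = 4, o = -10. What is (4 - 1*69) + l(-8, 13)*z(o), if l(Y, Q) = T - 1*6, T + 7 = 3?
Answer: -75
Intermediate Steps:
T = -4 (T = -7 + 3 = -4)
z(t) = 1 (z(t) = (1/4)*4 = 1)
l(Y, Q) = -10 (l(Y, Q) = -4 - 1*6 = -4 - 6 = -10)
(4 - 1*69) + l(-8, 13)*z(o) = (4 - 1*69) - 10*1 = (4 - 69) - 10 = -65 - 10 = -75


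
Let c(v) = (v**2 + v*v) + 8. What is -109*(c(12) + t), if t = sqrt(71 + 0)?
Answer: -32264 - 109*sqrt(71) ≈ -33182.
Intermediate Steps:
c(v) = 8 + 2*v**2 (c(v) = (v**2 + v**2) + 8 = 2*v**2 + 8 = 8 + 2*v**2)
t = sqrt(71) ≈ 8.4261
-109*(c(12) + t) = -109*((8 + 2*12**2) + sqrt(71)) = -109*((8 + 2*144) + sqrt(71)) = -109*((8 + 288) + sqrt(71)) = -109*(296 + sqrt(71)) = -32264 - 109*sqrt(71)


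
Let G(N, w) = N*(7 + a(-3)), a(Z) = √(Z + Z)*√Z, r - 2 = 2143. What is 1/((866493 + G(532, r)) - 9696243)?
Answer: -4413013/38949364929122 + 399*√2/19474682464561 ≈ -1.1327e-7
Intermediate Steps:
r = 2145 (r = 2 + 2143 = 2145)
a(Z) = Z*√2 (a(Z) = √(2*Z)*√Z = (√2*√Z)*√Z = Z*√2)
G(N, w) = N*(7 - 3*√2)
1/((866493 + G(532, r)) - 9696243) = 1/((866493 + 532*(7 - 3*√2)) - 9696243) = 1/((866493 + (3724 - 1596*√2)) - 9696243) = 1/((870217 - 1596*√2) - 9696243) = 1/(-8826026 - 1596*√2)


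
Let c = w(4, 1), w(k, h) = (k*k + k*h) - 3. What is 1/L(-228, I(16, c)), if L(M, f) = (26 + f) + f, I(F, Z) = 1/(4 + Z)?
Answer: 21/548 ≈ 0.038321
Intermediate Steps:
w(k, h) = -3 + k² + h*k (w(k, h) = (k² + h*k) - 3 = -3 + k² + h*k)
c = 17 (c = -3 + 4² + 1*4 = -3 + 16 + 4 = 17)
L(M, f) = 26 + 2*f
1/L(-228, I(16, c)) = 1/(26 + 2/(4 + 17)) = 1/(26 + 2/21) = 1/(548/21) = 21/548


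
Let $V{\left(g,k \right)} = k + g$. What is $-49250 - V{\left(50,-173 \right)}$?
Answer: $-49127$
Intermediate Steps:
$V{\left(g,k \right)} = g + k$
$-49250 - V{\left(50,-173 \right)} = -49250 - \left(50 - 173\right) = -49250 - -123 = -49250 + 123 = -49127$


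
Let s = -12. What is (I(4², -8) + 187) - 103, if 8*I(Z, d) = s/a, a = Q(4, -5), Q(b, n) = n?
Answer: 843/10 ≈ 84.300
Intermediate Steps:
a = -5
I(Z, d) = 3/10 (I(Z, d) = (-12/(-5))/8 = (-12*(-⅕))/8 = (⅛)*(12/5) = 3/10)
(I(4², -8) + 187) - 103 = (3/10 + 187) - 103 = 1873/10 - 103 = 843/10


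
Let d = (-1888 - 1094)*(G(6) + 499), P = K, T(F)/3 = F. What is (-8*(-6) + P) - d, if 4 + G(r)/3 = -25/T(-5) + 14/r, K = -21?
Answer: 1488045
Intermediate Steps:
T(F) = 3*F
P = -21
G(r) = -7 + 42/r (G(r) = -12 + 3*(-25/(3*(-5)) + 14/r) = -12 + 3*(-25/(-15) + 14/r) = -12 + 3*(-25*(-1/15) + 14/r) = -12 + 3*(5/3 + 14/r) = -12 + (5 + 42/r) = -7 + 42/r)
d = -1488018 (d = (-1888 - 1094)*((-7 + 42/6) + 499) = -2982*((-7 + 42*(⅙)) + 499) = -2982*((-7 + 7) + 499) = -2982*(0 + 499) = -2982*499 = -1488018)
(-8*(-6) + P) - d = (-8*(-6) - 21) - 1*(-1488018) = (48 - 21) + 1488018 = 27 + 1488018 = 1488045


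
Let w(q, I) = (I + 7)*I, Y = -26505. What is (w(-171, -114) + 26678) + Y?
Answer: 12371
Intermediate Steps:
w(q, I) = I*(7 + I) (w(q, I) = (7 + I)*I = I*(7 + I))
(w(-171, -114) + 26678) + Y = (-114*(7 - 114) + 26678) - 26505 = (-114*(-107) + 26678) - 26505 = (12198 + 26678) - 26505 = 38876 - 26505 = 12371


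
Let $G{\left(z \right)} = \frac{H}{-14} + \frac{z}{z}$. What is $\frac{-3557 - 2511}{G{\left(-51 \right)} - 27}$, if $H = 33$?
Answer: $\frac{84952}{397} \approx 213.98$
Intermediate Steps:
$G{\left(z \right)} = - \frac{19}{14}$ ($G{\left(z \right)} = \frac{33}{-14} + \frac{z}{z} = 33 \left(- \frac{1}{14}\right) + 1 = - \frac{33}{14} + 1 = - \frac{19}{14}$)
$\frac{-3557 - 2511}{G{\left(-51 \right)} - 27} = \frac{-3557 - 2511}{- \frac{19}{14} - 27} = \frac{-3557 - 2511}{- \frac{397}{14}} = \left(-3557 - 2511\right) \left(- \frac{14}{397}\right) = \left(-6068\right) \left(- \frac{14}{397}\right) = \frac{84952}{397}$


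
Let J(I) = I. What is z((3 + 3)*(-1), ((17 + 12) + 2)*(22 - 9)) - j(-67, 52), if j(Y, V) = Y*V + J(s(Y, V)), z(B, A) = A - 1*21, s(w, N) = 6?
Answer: 3860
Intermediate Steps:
z(B, A) = -21 + A (z(B, A) = A - 21 = -21 + A)
j(Y, V) = 6 + V*Y (j(Y, V) = Y*V + 6 = V*Y + 6 = 6 + V*Y)
z((3 + 3)*(-1), ((17 + 12) + 2)*(22 - 9)) - j(-67, 52) = (-21 + ((17 + 12) + 2)*(22 - 9)) - (6 + 52*(-67)) = (-21 + (29 + 2)*13) - (6 - 3484) = (-21 + 31*13) - 1*(-3478) = (-21 + 403) + 3478 = 382 + 3478 = 3860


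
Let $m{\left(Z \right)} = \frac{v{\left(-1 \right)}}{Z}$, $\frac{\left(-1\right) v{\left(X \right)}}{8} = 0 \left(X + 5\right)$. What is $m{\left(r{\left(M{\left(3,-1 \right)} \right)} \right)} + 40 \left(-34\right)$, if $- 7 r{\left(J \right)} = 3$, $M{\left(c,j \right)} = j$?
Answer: $-1360$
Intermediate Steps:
$v{\left(X \right)} = 0$ ($v{\left(X \right)} = - 8 \cdot 0 \left(X + 5\right) = - 8 \cdot 0 \left(5 + X\right) = \left(-8\right) 0 = 0$)
$r{\left(J \right)} = - \frac{3}{7}$ ($r{\left(J \right)} = \left(- \frac{1}{7}\right) 3 = - \frac{3}{7}$)
$m{\left(Z \right)} = 0$ ($m{\left(Z \right)} = \frac{0}{Z} = 0$)
$m{\left(r{\left(M{\left(3,-1 \right)} \right)} \right)} + 40 \left(-34\right) = 0 + 40 \left(-34\right) = 0 - 1360 = -1360$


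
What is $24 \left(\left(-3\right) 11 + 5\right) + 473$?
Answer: $-199$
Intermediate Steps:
$24 \left(\left(-3\right) 11 + 5\right) + 473 = 24 \left(-33 + 5\right) + 473 = 24 \left(-28\right) + 473 = -672 + 473 = -199$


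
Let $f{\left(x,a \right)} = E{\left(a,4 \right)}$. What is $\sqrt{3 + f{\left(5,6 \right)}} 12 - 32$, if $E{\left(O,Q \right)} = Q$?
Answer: $-32 + 12 \sqrt{7} \approx -0.25098$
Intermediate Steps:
$f{\left(x,a \right)} = 4$
$\sqrt{3 + f{\left(5,6 \right)}} 12 - 32 = \sqrt{3 + 4} \cdot 12 - 32 = \sqrt{7} \cdot 12 - 32 = 12 \sqrt{7} - 32 = -32 + 12 \sqrt{7}$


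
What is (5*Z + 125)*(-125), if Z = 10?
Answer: -21875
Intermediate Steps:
(5*Z + 125)*(-125) = (5*10 + 125)*(-125) = (50 + 125)*(-125) = 175*(-125) = -21875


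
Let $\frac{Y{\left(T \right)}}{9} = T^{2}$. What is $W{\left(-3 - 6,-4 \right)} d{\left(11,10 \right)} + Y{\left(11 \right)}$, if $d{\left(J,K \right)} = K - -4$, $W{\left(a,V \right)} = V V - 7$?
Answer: $1215$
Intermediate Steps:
$W{\left(a,V \right)} = -7 + V^{2}$ ($W{\left(a,V \right)} = V^{2} - 7 = -7 + V^{2}$)
$Y{\left(T \right)} = 9 T^{2}$
$d{\left(J,K \right)} = 4 + K$ ($d{\left(J,K \right)} = K + 4 = 4 + K$)
$W{\left(-3 - 6,-4 \right)} d{\left(11,10 \right)} + Y{\left(11 \right)} = \left(-7 + \left(-4\right)^{2}\right) \left(4 + 10\right) + 9 \cdot 11^{2} = \left(-7 + 16\right) 14 + 9 \cdot 121 = 9 \cdot 14 + 1089 = 126 + 1089 = 1215$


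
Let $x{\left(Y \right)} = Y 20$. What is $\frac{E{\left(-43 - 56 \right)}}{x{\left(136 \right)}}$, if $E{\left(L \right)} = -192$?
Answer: $- \frac{6}{85} \approx -0.070588$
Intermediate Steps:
$x{\left(Y \right)} = 20 Y$
$\frac{E{\left(-43 - 56 \right)}}{x{\left(136 \right)}} = - \frac{192}{20 \cdot 136} = - \frac{192}{2720} = \left(-192\right) \frac{1}{2720} = - \frac{6}{85}$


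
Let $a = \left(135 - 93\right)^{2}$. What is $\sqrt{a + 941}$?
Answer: $\sqrt{2705} \approx 52.01$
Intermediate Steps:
$a = 1764$ ($a = 42^{2} = 1764$)
$\sqrt{a + 941} = \sqrt{1764 + 941} = \sqrt{2705}$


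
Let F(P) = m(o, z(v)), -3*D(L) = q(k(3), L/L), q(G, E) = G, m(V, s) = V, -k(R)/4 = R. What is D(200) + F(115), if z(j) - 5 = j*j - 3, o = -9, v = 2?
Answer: -5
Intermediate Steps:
z(j) = 2 + j² (z(j) = 5 + (j*j - 3) = 5 + (j² - 3) = 5 + (-3 + j²) = 2 + j²)
k(R) = -4*R
D(L) = 4 (D(L) = -(-4)*3/3 = -⅓*(-12) = 4)
F(P) = -9
D(200) + F(115) = 4 - 9 = -5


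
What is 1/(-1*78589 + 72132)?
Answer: -1/6457 ≈ -0.00015487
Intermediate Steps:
1/(-1*78589 + 72132) = 1/(-78589 + 72132) = 1/(-6457) = -1/6457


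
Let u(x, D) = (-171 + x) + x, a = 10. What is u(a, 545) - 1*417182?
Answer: -417333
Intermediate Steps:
u(x, D) = -171 + 2*x
u(a, 545) - 1*417182 = (-171 + 2*10) - 1*417182 = (-171 + 20) - 417182 = -151 - 417182 = -417333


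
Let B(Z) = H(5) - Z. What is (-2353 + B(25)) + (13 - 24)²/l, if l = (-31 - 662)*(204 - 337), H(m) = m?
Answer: -19883356/8379 ≈ -2373.0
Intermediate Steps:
l = 92169 (l = -693*(-133) = 92169)
B(Z) = 5 - Z
(-2353 + B(25)) + (13 - 24)²/l = (-2353 + (5 - 1*25)) + (13 - 24)²/92169 = (-2353 + (5 - 25)) + (-11)²*(1/92169) = (-2353 - 20) + 121*(1/92169) = -2373 + 11/8379 = -19883356/8379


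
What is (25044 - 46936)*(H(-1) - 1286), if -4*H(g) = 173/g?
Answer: 27206283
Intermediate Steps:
H(g) = -173/(4*g)
(25044 - 46936)*(H(-1) - 1286) = (25044 - 46936)*(-173/4/(-1) - 1286) = -21892*(-173/4*(-1) - 1286) = -21892*(173/4 - 1286) = -21892*(-4971/4) = 27206283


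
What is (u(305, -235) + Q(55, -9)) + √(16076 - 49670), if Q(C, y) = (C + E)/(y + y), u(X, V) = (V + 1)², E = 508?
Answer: 985045/18 + I*√33594 ≈ 54725.0 + 183.29*I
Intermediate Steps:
u(X, V) = (1 + V)²
Q(C, y) = (508 + C)/(2*y) (Q(C, y) = (C + 508)/(y + y) = (508 + C)/((2*y)) = (508 + C)*(1/(2*y)) = (508 + C)/(2*y))
(u(305, -235) + Q(55, -9)) + √(16076 - 49670) = ((1 - 235)² + (½)*(508 + 55)/(-9)) + √(16076 - 49670) = ((-234)² + (½)*(-⅑)*563) + √(-33594) = (54756 - 563/18) + I*√33594 = 985045/18 + I*√33594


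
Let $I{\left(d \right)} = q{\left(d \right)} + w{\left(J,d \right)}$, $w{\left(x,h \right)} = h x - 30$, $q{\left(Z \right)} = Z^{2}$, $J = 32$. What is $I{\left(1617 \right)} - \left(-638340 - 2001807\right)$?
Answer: $5306550$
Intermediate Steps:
$w{\left(x,h \right)} = -30 + h x$
$I{\left(d \right)} = -30 + d^{2} + 32 d$ ($I{\left(d \right)} = d^{2} + \left(-30 + d 32\right) = d^{2} + \left(-30 + 32 d\right) = -30 + d^{2} + 32 d$)
$I{\left(1617 \right)} - \left(-638340 - 2001807\right) = \left(-30 + 1617^{2} + 32 \cdot 1617\right) - \left(-638340 - 2001807\right) = \left(-30 + 2614689 + 51744\right) - -2640147 = 2666403 + 2640147 = 5306550$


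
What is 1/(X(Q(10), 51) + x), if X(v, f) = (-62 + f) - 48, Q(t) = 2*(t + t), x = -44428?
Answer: -1/44487 ≈ -2.2478e-5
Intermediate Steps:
Q(t) = 4*t (Q(t) = 2*(2*t) = 4*t)
X(v, f) = -110 + f
1/(X(Q(10), 51) + x) = 1/((-110 + 51) - 44428) = 1/(-59 - 44428) = 1/(-44487) = -1/44487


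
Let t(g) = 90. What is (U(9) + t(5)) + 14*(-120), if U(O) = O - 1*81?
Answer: -1662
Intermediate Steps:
U(O) = -81 + O (U(O) = O - 81 = -81 + O)
(U(9) + t(5)) + 14*(-120) = ((-81 + 9) + 90) + 14*(-120) = (-72 + 90) - 1680 = 18 - 1680 = -1662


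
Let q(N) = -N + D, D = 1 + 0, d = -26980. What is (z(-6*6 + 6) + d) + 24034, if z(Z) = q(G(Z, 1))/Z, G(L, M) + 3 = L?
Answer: -44207/15 ≈ -2947.1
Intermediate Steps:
D = 1
G(L, M) = -3 + L
q(N) = 1 - N (q(N) = -N + 1 = 1 - N)
z(Z) = (4 - Z)/Z (z(Z) = (1 - (-3 + Z))/Z = (1 + (3 - Z))/Z = (4 - Z)/Z)
(z(-6*6 + 6) + d) + 24034 = ((4 - (-6*6 + 6))/(-6*6 + 6) - 26980) + 24034 = ((4 - (-36 + 6))/(-36 + 6) - 26980) + 24034 = ((4 - 1*(-30))/(-30) - 26980) + 24034 = (-(4 + 30)/30 - 26980) + 24034 = (-1/30*34 - 26980) + 24034 = (-17/15 - 26980) + 24034 = -404717/15 + 24034 = -44207/15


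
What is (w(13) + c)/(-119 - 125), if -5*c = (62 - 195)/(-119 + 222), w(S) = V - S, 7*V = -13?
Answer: 52629/879620 ≈ 0.059832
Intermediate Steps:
V = -13/7 (V = (⅐)*(-13) = -13/7 ≈ -1.8571)
w(S) = -13/7 - S
c = 133/515 (c = -(62 - 195)/(5*(-119 + 222)) = -(-133)/(5*103) = -⅕*(-133/103) = 133/515 ≈ 0.25825)
(w(13) + c)/(-119 - 125) = ((-13/7 - 1*13) + 133/515)/(-119 - 125) = ((-13/7 - 13) + 133/515)/(-244) = (-104/7 + 133/515)*(-1/244) = -52629/3605*(-1/244) = 52629/879620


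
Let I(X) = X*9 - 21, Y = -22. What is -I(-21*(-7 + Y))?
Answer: -5460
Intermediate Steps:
I(X) = -21 + 9*X (I(X) = 9*X - 21 = -21 + 9*X)
-I(-21*(-7 + Y)) = -(-21 + 9*(-21*(-7 - 22))) = -(-21 + 9*(-21*(-29))) = -(-21 + 9*609) = -(-21 + 5481) = -1*5460 = -5460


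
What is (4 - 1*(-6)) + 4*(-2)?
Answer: 2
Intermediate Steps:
(4 - 1*(-6)) + 4*(-2) = (4 + 6) - 8 = 10 - 8 = 2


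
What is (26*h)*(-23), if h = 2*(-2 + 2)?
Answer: 0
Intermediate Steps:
h = 0 (h = 2*0 = 0)
(26*h)*(-23) = (26*0)*(-23) = 0*(-23) = 0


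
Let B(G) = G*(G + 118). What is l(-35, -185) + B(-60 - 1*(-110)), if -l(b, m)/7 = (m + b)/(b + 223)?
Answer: 395185/47 ≈ 8408.2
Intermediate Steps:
B(G) = G*(118 + G)
l(b, m) = -7*(b + m)/(223 + b) (l(b, m) = -7*(m + b)/(b + 223) = -7*(b + m)/(223 + b))
l(-35, -185) + B(-60 - 1*(-110)) = 7*(-1*(-35) - 1*(-185))/(223 - 35) + (-60 - 1*(-110))*(118 + (-60 - 1*(-110))) = 7*(35 + 185)/188 + (-60 + 110)*(118 + (-60 + 110)) = 7*(1/188)*220 + 50*(118 + 50) = 385/47 + 50*168 = 385/47 + 8400 = 395185/47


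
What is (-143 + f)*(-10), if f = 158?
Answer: -150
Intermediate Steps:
(-143 + f)*(-10) = (-143 + 158)*(-10) = 15*(-10) = -150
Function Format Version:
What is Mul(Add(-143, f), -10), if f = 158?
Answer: -150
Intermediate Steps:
Mul(Add(-143, f), -10) = Mul(Add(-143, 158), -10) = Mul(15, -10) = -150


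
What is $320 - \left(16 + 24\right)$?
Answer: $280$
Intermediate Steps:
$320 - \left(16 + 24\right) = 320 - 40 = 280$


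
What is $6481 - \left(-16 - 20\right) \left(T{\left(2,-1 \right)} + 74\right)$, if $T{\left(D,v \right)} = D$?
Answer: $9217$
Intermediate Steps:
$6481 - \left(-16 - 20\right) \left(T{\left(2,-1 \right)} + 74\right) = 6481 - \left(-16 - 20\right) \left(2 + 74\right) = 6481 - \left(-36\right) 76 = 6481 - -2736 = 6481 + 2736 = 9217$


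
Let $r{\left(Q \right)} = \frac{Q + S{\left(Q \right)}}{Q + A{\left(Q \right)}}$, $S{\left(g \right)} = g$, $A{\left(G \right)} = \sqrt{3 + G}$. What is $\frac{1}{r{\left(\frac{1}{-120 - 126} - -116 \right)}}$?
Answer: $\frac{1}{2} + \frac{\sqrt{7201158}}{57070} \approx 0.54702$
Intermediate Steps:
$r{\left(Q \right)} = \frac{2 Q}{Q + \sqrt{3 + Q}}$ ($r{\left(Q \right)} = \frac{Q + Q}{Q + \sqrt{3 + Q}} = \frac{2 Q}{Q + \sqrt{3 + Q}}$)
$\frac{1}{r{\left(\frac{1}{-120 - 126} - -116 \right)}} = \frac{1}{2 \left(\frac{1}{-120 - 126} - -116\right) \frac{1}{\left(\frac{1}{-120 - 126} - -116\right) + \sqrt{3 + \left(\frac{1}{-120 - 126} - -116\right)}}} = \frac{1}{2 \left(\frac{1}{-246} + 116\right) \frac{1}{\left(\frac{1}{-246} + 116\right) + \sqrt{3 + \left(\frac{1}{-246} + 116\right)}}} = \frac{1}{2 \left(- \frac{1}{246} + 116\right) \frac{1}{\left(- \frac{1}{246} + 116\right) + \sqrt{3 + \left(- \frac{1}{246} + 116\right)}}} = \frac{1}{2 \cdot \frac{28535}{246} \frac{1}{\frac{28535}{246} + \sqrt{3 + \frac{28535}{246}}}} = \frac{1}{2 \cdot \frac{28535}{246} \frac{1}{\frac{28535}{246} + \sqrt{\frac{29273}{246}}}} = \frac{1}{2 \cdot \frac{28535}{246} \frac{1}{\frac{28535}{246} + \frac{\sqrt{7201158}}{246}}} = \frac{1}{\frac{28535}{123} \frac{1}{\frac{28535}{246} + \frac{\sqrt{7201158}}{246}}} = \frac{1}{2} + \frac{\sqrt{7201158}}{57070}$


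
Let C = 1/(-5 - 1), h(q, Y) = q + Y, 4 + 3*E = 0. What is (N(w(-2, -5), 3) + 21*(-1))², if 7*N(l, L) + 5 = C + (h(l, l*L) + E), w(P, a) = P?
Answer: 104329/196 ≈ 532.29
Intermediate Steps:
E = -4/3 (E = -4/3 + (⅓)*0 = -4/3 + 0 = -4/3 ≈ -1.3333)
h(q, Y) = Y + q
C = -⅙ (C = 1/(-6) = -⅙ ≈ -0.16667)
N(l, L) = -13/14 + l/7 + L*l/7 (N(l, L) = -5/7 + (-⅙ + ((l*L + l) - 4/3))/7 = -5/7 + (-⅙ + ((L*l + l) - 4/3))/7 = -5/7 + (-⅙ + ((l + L*l) - 4/3))/7 = -5/7 + (-⅙ + (-4/3 + l + L*l))/7 = -5/7 + (-3/2 + l + L*l)/7 = -5/7 + (-3/14 + l/7 + L*l/7) = -13/14 + l/7 + L*l/7)
(N(w(-2, -5), 3) + 21*(-1))² = ((-13/14 + (⅐)*(-2) + (⅐)*3*(-2)) + 21*(-1))² = ((-13/14 - 2/7 - 6/7) - 21)² = (-29/14 - 21)² = (-323/14)² = 104329/196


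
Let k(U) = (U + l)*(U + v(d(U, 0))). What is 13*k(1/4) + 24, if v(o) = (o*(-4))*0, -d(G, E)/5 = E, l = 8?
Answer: 813/16 ≈ 50.813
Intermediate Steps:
d(G, E) = -5*E
v(o) = 0 (v(o) = -4*o*0 = 0)
k(U) = U*(8 + U) (k(U) = (U + 8)*(U + 0) = (8 + U)*U = U*(8 + U))
13*k(1/4) + 24 = 13*((8 + 1/4)/4) + 24 = 13*((8 + ¼)/4) + 24 = 13*((¼)*(33/4)) + 24 = 13*(33/16) + 24 = 429/16 + 24 = 813/16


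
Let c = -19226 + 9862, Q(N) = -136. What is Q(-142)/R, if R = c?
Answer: 34/2341 ≈ 0.014524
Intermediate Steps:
c = -9364
R = -9364
Q(-142)/R = -136/(-9364) = -136*(-1/9364) = 34/2341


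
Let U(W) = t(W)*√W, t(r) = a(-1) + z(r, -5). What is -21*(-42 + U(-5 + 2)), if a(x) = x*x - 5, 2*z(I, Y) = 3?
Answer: 882 + 105*I*√3/2 ≈ 882.0 + 90.933*I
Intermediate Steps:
z(I, Y) = 3/2 (z(I, Y) = (½)*3 = 3/2)
a(x) = -5 + x² (a(x) = x² - 5 = -5 + x²)
t(r) = -5/2 (t(r) = (-5 + (-1)²) + 3/2 = (-5 + 1) + 3/2 = -4 + 3/2 = -5/2)
U(W) = -5*√W/2
-21*(-42 + U(-5 + 2)) = -21*(-42 - 5*√(-5 + 2)/2) = -21*(-42 - 5*I*√3/2) = 882 + 105*I*√3/2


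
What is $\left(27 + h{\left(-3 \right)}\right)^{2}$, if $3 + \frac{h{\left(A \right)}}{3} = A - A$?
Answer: $324$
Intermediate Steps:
$h{\left(A \right)} = -9$ ($h{\left(A \right)} = -9 + 3 \left(A - A\right) = -9 + 3 \cdot 0 = -9 + 0 = -9$)
$\left(27 + h{\left(-3 \right)}\right)^{2} = \left(27 - 9\right)^{2} = 18^{2} = 324$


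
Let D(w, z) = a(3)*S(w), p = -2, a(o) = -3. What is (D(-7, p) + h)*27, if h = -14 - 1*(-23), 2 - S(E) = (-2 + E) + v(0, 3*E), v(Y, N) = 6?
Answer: -162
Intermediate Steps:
S(E) = -2 - E (S(E) = 2 - ((-2 + E) + 6) = 2 - (4 + E) = 2 + (-4 - E) = -2 - E)
h = 9 (h = -14 + 23 = 9)
D(w, z) = 6 + 3*w (D(w, z) = -3*(-2 - w) = 6 + 3*w)
(D(-7, p) + h)*27 = ((6 + 3*(-7)) + 9)*27 = ((6 - 21) + 9)*27 = (-15 + 9)*27 = -6*27 = -162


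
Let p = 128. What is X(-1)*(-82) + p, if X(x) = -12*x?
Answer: -856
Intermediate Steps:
X(-1)*(-82) + p = -12*(-1)*(-82) + 128 = 12*(-82) + 128 = -984 + 128 = -856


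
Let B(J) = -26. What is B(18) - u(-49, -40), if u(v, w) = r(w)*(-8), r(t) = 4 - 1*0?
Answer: 6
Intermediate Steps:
r(t) = 4 (r(t) = 4 + 0 = 4)
u(v, w) = -32 (u(v, w) = 4*(-8) = -32)
B(18) - u(-49, -40) = -26 - 1*(-32) = -26 + 32 = 6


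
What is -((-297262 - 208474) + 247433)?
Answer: 258303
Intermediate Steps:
-((-297262 - 208474) + 247433) = -(-505736 + 247433) = -1*(-258303) = 258303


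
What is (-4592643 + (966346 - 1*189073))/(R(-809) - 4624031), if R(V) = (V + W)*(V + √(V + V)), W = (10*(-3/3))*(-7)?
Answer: 7680683193300/8105504508089 - 1409779215*I*√1618/8105504508089 ≈ 0.94759 - 0.0069962*I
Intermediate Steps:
W = 70 (W = (10*(-3*⅓))*(-7) = (10*(-1))*(-7) = -10*(-7) = 70)
R(V) = (70 + V)*(V + √2*√V) (R(V) = (V + 70)*(V + √(V + V)) = (70 + V)*(V + √(2*V)) = (70 + V)*(V + √2*√V))
(-4592643 + (966346 - 1*189073))/(R(-809) - 4624031) = (-4592643 + (966346 - 1*189073))/(((-809)² + 70*(-809) + √2*(-809)^(3/2) + 70*√2*√(-809)) - 4624031) = (-4592643 + (966346 - 189073))/((654481 - 56630 + √2*(-809*I*√809) + 70*√2*(I*√809)) - 4624031) = (-4592643 + 777273)/((654481 - 56630 - 809*I*√1618 + 70*I*√1618) - 4624031) = -3815370/((597851 - 739*I*√1618) - 4624031) = -3815370/(-4026180 - 739*I*√1618)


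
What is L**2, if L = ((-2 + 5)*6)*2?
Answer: 1296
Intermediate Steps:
L = 36 (L = (3*6)*2 = 18*2 = 36)
L**2 = 36**2 = 1296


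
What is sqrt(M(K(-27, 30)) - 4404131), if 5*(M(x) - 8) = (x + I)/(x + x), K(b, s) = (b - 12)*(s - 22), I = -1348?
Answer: I*sqrt(26794681095)/78 ≈ 2098.6*I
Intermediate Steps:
K(b, s) = (-22 + s)*(-12 + b) (K(b, s) = (-12 + b)*(-22 + s) = (-22 + s)*(-12 + b))
M(x) = 8 + (-1348 + x)/(10*x) (M(x) = 8 + ((x - 1348)/(x + x))/5 = 8 + ((-1348 + x)/((2*x)))/5 = 8 + ((-1348 + x)*(1/(2*x)))/5 = 8 + ((-1348 + x)/(2*x))/5 = 8 + (-1348 + x)/(10*x))
sqrt(M(K(-27, 30)) - 4404131) = sqrt((-1348 + 81*(264 - 22*(-27) - 12*30 - 27*30))/(10*(264 - 22*(-27) - 12*30 - 27*30)) - 4404131) = sqrt((-1348 + 81*(264 + 594 - 360 - 810))/(10*(264 + 594 - 360 - 810)) - 4404131) = sqrt((1/10)*(-1348 + 81*(-312))/(-312) - 4404131) = sqrt((1/10)*(-1/312)*(-1348 - 25272) - 4404131) = sqrt((1/10)*(-1/312)*(-26620) - 4404131) = sqrt(1331/156 - 4404131) = sqrt(-687043105/156) = I*sqrt(26794681095)/78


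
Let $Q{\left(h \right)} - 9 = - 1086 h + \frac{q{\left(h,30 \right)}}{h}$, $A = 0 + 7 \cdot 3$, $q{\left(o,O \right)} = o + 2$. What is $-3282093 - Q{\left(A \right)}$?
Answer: $- \frac{68445239}{21} \approx -3.2593 \cdot 10^{6}$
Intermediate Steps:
$q{\left(o,O \right)} = 2 + o$
$A = 21$ ($A = 0 + 21 = 21$)
$Q{\left(h \right)} = 9 - 1086 h + \frac{2 + h}{h}$ ($Q{\left(h \right)} = 9 - \left(1086 h - \frac{2 + h}{h}\right) = 9 - 1086 h + \frac{2 + h}{h}$)
$-3282093 - Q{\left(A \right)} = -3282093 - \left(10 - 22806 + \frac{2}{21}\right) = -3282093 - - \frac{478714}{21} = -3282093 + \frac{478714}{21} = - \frac{68445239}{21}$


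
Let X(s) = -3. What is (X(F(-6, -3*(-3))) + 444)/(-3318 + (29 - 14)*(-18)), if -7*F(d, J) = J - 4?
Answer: -147/1196 ≈ -0.12291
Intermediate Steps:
F(d, J) = 4/7 - J/7 (F(d, J) = -(J - 4)/7 = -(-4 + J)/7 = 4/7 - J/7)
(X(F(-6, -3*(-3))) + 444)/(-3318 + (29 - 14)*(-18)) = (-3 + 444)/(-3318 + (29 - 14)*(-18)) = 441/(-3318 + 15*(-18)) = 441/(-3318 - 270) = 441/(-3588) = 441*(-1/3588) = -147/1196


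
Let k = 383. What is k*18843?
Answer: 7216869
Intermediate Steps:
k*18843 = 383*18843 = 7216869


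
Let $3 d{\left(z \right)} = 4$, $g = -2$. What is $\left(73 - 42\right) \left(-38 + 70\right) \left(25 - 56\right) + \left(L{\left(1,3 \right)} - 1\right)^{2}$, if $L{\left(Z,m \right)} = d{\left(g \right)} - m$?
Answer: $- \frac{276704}{9} \approx -30745.0$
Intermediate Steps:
$d{\left(z \right)} = \frac{4}{3}$ ($d{\left(z \right)} = \frac{1}{3} \cdot 4 = \frac{4}{3}$)
$L{\left(Z,m \right)} = \frac{4}{3} - m$
$\left(73 - 42\right) \left(-38 + 70\right) \left(25 - 56\right) + \left(L{\left(1,3 \right)} - 1\right)^{2} = \left(73 - 42\right) \left(-38 + 70\right) \left(25 - 56\right) + \left(\left(\frac{4}{3} - 3\right) - 1\right)^{2} = 31 \cdot 32 \left(-31\right) + \left(\left(\frac{4}{3} - 3\right) - 1\right)^{2} = 992 \left(-31\right) + \left(- \frac{5}{3} - 1\right)^{2} = -30752 + \left(- \frac{8}{3}\right)^{2} = -30752 + \frac{64}{9} = - \frac{276704}{9}$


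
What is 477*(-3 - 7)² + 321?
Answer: 48021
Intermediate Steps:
477*(-3 - 7)² + 321 = 477*(-10)² + 321 = 477*100 + 321 = 47700 + 321 = 48021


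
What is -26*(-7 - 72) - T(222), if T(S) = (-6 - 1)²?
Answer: 2005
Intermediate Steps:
T(S) = 49 (T(S) = (-7)² = 49)
-26*(-7 - 72) - T(222) = -26*(-7 - 72) - 1*49 = -26*(-79) - 49 = 2054 - 49 = 2005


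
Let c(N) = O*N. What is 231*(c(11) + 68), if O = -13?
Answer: -17325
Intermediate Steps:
c(N) = -13*N
231*(c(11) + 68) = 231*(-13*11 + 68) = 231*(-143 + 68) = 231*(-75) = -17325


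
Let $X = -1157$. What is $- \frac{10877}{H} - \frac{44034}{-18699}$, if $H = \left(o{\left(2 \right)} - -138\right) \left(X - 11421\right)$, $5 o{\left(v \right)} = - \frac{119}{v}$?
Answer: $\frac{116741818567}{49430363957} \approx 2.3617$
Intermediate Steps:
$o{\left(v \right)} = - \frac{119}{5 v}$ ($o{\left(v \right)} = \frac{\left(-119\right) \frac{1}{v}}{5} = - \frac{119}{5 v}$)
$H = - \frac{7930429}{5}$ ($H = \left(- \frac{119}{5 \cdot 2} - -138\right) \left(-1157 - 11421\right) = \left(\left(- \frac{119}{5}\right) \frac{1}{2} + \left(-70 + 208\right)\right) \left(-12578\right) = \left(- \frac{119}{10} + 138\right) \left(-12578\right) = \frac{1261}{10} \left(-12578\right) = - \frac{7930429}{5} \approx -1.5861 \cdot 10^{6}$)
$- \frac{10877}{H} - \frac{44034}{-18699} = - \frac{10877}{- \frac{7930429}{5}} - \frac{44034}{-18699} = \left(-10877\right) \left(- \frac{5}{7930429}\right) - - \frac{14678}{6233} = \frac{54385}{7930429} + \frac{14678}{6233} = \frac{116741818567}{49430363957}$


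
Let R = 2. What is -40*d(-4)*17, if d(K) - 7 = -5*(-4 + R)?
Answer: -11560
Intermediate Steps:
d(K) = 17 (d(K) = 7 - 5*(-4 + 2) = 7 - 5*(-2) = 7 + 10 = 17)
-40*d(-4)*17 = -40*17*17 = -680*17 = -11560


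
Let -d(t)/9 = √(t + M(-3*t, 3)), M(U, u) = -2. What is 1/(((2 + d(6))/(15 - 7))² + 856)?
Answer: 1/860 ≈ 0.0011628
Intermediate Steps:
d(t) = -9*√(-2 + t) (d(t) = -9*√(t - 2) = -9*√(-2 + t))
1/(((2 + d(6))/(15 - 7))² + 856) = 1/(((2 - 9*√(-2 + 6))/(15 - 7))² + 856) = 1/(((2 - 9*√4)/8)² + 856) = 1/(((2 - 9*2)*(⅛))² + 856) = 1/(((2 - 18)*(⅛))² + 856) = 1/((-16*⅛)² + 856) = 1/((-2)² + 856) = 1/(4 + 856) = 1/860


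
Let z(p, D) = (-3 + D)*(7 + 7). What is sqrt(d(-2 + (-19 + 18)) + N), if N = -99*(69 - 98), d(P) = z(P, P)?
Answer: sqrt(2787) ≈ 52.792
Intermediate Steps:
z(p, D) = -42 + 14*D (z(p, D) = (-3 + D)*14 = -42 + 14*D)
d(P) = -42 + 14*P
N = 2871 (N = -99*(-29) = 2871)
sqrt(d(-2 + (-19 + 18)) + N) = sqrt((-42 + 14*(-2 + (-19 + 18))) + 2871) = sqrt((-42 + 14*(-2 - 1)) + 2871) = sqrt((-42 + 14*(-3)) + 2871) = sqrt((-42 - 42) + 2871) = sqrt(-84 + 2871) = sqrt(2787)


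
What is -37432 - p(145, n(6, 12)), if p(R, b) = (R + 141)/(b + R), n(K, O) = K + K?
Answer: -5877110/157 ≈ -37434.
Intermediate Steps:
n(K, O) = 2*K
p(R, b) = (141 + R)/(R + b)
-37432 - p(145, n(6, 12)) = -37432 - (141 + 145)/(145 + 2*6) = -37432 - 286/(145 + 12) = -37432 - 286/157 = -5877110/157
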